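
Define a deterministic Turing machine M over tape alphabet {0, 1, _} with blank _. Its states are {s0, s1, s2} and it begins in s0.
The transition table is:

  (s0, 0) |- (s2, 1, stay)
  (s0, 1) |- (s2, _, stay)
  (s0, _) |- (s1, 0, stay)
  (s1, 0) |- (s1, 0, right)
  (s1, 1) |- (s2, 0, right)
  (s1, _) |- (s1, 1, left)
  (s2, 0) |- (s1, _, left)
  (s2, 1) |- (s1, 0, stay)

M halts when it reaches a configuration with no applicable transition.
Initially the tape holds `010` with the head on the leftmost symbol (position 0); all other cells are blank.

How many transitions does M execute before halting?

9

s0 | [0]10_   read 0 → write 1, move stay, go to s2
s2 | [1]10_   read 1 → write 0, move stay, go to s1
s1 | [0]10_   read 0 → write 0, move right, go to s1
s1 | 0[1]0_   read 1 → write 0, move right, go to s2
s2 | 00[0]_   read 0 → write _, move left, go to s1
s1 | 0[0]__   read 0 → write 0, move right, go to s1
s1 | 00[_]_   read _ → write 1, move left, go to s1
s1 | 0[0]1_   read 0 → write 0, move right, go to s1
s1 | 00[1]_   read 1 → write 0, move right, go to s2
s2 | 000[_]
M halts after 9 transitions.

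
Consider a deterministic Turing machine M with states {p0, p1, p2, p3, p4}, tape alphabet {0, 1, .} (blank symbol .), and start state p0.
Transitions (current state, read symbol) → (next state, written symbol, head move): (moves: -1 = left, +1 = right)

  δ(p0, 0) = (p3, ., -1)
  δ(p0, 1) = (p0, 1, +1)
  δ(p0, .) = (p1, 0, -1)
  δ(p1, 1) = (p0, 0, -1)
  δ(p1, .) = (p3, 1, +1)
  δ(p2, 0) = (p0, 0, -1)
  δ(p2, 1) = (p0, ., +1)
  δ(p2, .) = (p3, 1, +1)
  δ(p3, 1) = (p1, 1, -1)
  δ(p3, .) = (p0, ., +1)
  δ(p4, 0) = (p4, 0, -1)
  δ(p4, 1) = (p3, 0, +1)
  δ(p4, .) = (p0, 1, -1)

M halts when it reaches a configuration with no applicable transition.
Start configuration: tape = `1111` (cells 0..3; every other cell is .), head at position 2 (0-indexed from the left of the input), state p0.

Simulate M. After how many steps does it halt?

state=p0 head=2 tape=...11[1]1.   (p0,1)→(p0,1,+1)
state=p0 head=3 tape=...111[1].   (p0,1)→(p0,1,+1)
state=p0 head=4 tape=...1111[.]   (p0,.)→(p1,0,-1)
state=p1 head=3 tape=...111[1]0   (p1,1)→(p0,0,-1)
state=p0 head=2 tape=...11[1]00   (p0,1)→(p0,1,+1)
state=p0 head=3 tape=...111[0]0   (p0,0)→(p3,.,-1)
state=p3 head=2 tape=...11[1].0   (p3,1)→(p1,1,-1)
state=p1 head=1 tape=...1[1]1.0   (p1,1)→(p0,0,-1)
state=p0 head=0 tape=...[1]01.0   (p0,1)→(p0,1,+1)
state=p0 head=1 tape=...1[0]1.0   (p0,0)→(p3,.,-1)
state=p3 head=0 tape=...[1].1.0   (p3,1)→(p1,1,-1)
state=p1 head=-1 tape=..[.]1.1.0   (p1,.)→(p3,1,+1)
state=p3 head=0 tape=..1[1].1.0   (p3,1)→(p1,1,-1)
state=p1 head=-1 tape=..[1]1.1.0   (p1,1)→(p0,0,-1)
state=p0 head=-2 tape=.[.]01.1.0   (p0,.)→(p1,0,-1)
state=p1 head=-3 tape=[.]001.1.0   (p1,.)→(p3,1,+1)
state=p3 head=-2 tape=1[0]01.1.0
M halts after 16 transitions.

16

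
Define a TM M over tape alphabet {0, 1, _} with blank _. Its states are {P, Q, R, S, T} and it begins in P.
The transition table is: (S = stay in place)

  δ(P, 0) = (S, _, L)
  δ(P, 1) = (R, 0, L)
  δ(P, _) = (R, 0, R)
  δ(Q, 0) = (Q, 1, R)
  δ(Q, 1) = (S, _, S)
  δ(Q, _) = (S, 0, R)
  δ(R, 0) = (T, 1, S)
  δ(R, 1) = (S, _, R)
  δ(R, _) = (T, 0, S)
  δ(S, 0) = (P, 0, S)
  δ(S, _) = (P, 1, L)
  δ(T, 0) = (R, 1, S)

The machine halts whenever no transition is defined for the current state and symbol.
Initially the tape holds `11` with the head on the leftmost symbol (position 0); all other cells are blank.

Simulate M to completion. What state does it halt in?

P | __[1]1   read 1 → write 0, move L, go to R
R | _[_]01   read _ → write 0, move S, go to T
T | _[0]01   read 0 → write 1, move S, go to R
R | _[1]01   read 1 → write _, move R, go to S
S | __[0]1   read 0 → write 0, move S, go to P
P | __[0]1   read 0 → write _, move L, go to S
S | _[_]_1   read _ → write 1, move L, go to P
P | [_]1_1   read _ → write 0, move R, go to R
R | 0[1]_1   read 1 → write _, move R, go to S
S | 0_[_]1   read _ → write 1, move L, go to P
P | 0[_]11   read _ → write 0, move R, go to R
R | 00[1]1   read 1 → write _, move R, go to S
S | 00_[1]
No transition is defined for (S, 1); M halts in state S.

S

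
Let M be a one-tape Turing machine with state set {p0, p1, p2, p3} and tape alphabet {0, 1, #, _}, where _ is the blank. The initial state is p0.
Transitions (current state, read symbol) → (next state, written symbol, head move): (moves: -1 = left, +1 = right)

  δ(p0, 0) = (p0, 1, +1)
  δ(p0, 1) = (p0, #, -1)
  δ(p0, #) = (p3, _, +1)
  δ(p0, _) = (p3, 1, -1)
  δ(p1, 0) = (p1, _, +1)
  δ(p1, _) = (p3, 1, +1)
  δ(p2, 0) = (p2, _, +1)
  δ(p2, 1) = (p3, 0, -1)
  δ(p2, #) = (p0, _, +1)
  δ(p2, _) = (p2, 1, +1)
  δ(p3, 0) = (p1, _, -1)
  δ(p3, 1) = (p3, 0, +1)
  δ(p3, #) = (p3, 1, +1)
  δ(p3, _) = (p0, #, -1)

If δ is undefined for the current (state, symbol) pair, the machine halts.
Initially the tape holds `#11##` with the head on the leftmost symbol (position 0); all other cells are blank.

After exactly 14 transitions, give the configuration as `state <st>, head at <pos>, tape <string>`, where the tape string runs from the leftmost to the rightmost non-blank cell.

state p0, head at 4, tape 01_1##

state=p0 head=0 tape=[#]11##__   (p0,#)→(p3,_,+1)
state=p3 head=1 tape=_[1]1##__   (p3,1)→(p3,0,+1)
state=p3 head=2 tape=_0[1]##__   (p3,1)→(p3,0,+1)
state=p3 head=3 tape=_00[#]#__   (p3,#)→(p3,1,+1)
state=p3 head=4 tape=_001[#]__   (p3,#)→(p3,1,+1)
state=p3 head=5 tape=_0011[_]_   (p3,_)→(p0,#,-1)
state=p0 head=4 tape=_001[1]#_   (p0,1)→(p0,#,-1)
state=p0 head=3 tape=_00[1]##_   (p0,1)→(p0,#,-1)
state=p0 head=2 tape=_0[0]###_   (p0,0)→(p0,1,+1)
state=p0 head=3 tape=_01[#]##_   (p0,#)→(p3,_,+1)
state=p3 head=4 tape=_01_[#]#_   (p3,#)→(p3,1,+1)
state=p3 head=5 tape=_01_1[#]_   (p3,#)→(p3,1,+1)
state=p3 head=6 tape=_01_11[_]   (p3,_)→(p0,#,-1)
state=p0 head=5 tape=_01_1[1]#   (p0,1)→(p0,#,-1)
state=p0 head=4 tape=_01_[1]##
After 14 steps: state p0, head at 4, tape 01_1##.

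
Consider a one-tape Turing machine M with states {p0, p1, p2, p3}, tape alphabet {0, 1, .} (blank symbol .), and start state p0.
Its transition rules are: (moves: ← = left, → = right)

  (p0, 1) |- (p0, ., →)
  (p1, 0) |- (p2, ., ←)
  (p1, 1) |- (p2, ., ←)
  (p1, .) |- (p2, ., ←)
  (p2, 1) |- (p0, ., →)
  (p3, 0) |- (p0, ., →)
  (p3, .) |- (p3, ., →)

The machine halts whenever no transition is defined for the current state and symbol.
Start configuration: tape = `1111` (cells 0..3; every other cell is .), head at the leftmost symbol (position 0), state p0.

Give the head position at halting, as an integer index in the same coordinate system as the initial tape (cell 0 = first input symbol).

state=p0 head=0 tape=[1]111.   (p0,1)→(p0,.,→)
state=p0 head=1 tape=.[1]11.   (p0,1)→(p0,.,→)
state=p0 head=2 tape=..[1]1.   (p0,1)→(p0,.,→)
state=p0 head=3 tape=...[1].   (p0,1)→(p0,.,→)
state=p0 head=4 tape=....[.]
At halt the head is at cell 4.

4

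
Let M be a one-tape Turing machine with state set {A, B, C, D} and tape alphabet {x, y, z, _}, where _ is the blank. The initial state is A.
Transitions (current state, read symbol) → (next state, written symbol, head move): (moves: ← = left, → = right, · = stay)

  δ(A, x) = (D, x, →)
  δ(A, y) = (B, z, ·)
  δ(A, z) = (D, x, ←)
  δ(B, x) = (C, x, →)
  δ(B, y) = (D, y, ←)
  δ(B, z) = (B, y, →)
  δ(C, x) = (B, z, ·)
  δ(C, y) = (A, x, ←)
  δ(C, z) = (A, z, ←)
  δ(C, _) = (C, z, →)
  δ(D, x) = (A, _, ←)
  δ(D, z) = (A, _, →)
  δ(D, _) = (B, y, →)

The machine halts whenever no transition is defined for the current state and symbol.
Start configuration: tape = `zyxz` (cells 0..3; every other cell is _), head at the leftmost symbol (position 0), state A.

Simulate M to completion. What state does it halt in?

A

state=A head=0 tape=_[z]yxz_   (A,z)→(D,x,←)
state=D head=-1 tape=[_]xyxz_   (D,_)→(B,y,→)
state=B head=0 tape=y[x]yxz_   (B,x)→(C,x,→)
state=C head=1 tape=yx[y]xz_   (C,y)→(A,x,←)
state=A head=0 tape=y[x]xxz_   (A,x)→(D,x,→)
state=D head=1 tape=yx[x]xz_   (D,x)→(A,_,←)
state=A head=0 tape=y[x]_xz_   (A,x)→(D,x,→)
state=D head=1 tape=yx[_]xz_   (D,_)→(B,y,→)
state=B head=2 tape=yxy[x]z_   (B,x)→(C,x,→)
state=C head=3 tape=yxyx[z]_   (C,z)→(A,z,←)
state=A head=2 tape=yxy[x]z_   (A,x)→(D,x,→)
state=D head=3 tape=yxyx[z]_   (D,z)→(A,_,→)
state=A head=4 tape=yxyx_[_]
No transition is defined for (A, _); M halts in state A.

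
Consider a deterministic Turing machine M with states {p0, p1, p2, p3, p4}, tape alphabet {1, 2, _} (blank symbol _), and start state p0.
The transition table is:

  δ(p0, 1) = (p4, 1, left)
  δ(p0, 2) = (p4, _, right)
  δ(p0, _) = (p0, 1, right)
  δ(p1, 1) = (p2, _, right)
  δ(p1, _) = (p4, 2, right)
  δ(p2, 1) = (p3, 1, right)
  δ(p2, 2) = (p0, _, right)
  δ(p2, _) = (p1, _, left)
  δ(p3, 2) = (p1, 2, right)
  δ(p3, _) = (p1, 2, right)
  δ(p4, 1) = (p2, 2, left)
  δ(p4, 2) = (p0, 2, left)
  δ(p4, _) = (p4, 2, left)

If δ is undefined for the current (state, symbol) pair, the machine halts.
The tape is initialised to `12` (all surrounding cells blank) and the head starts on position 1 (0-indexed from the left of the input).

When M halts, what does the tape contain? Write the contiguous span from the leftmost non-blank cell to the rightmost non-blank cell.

1111222

p0 | ___1[2]__   read 2 → write _, move right, go to p4
p4 | ___1_[_]_   read _ → write 2, move left, go to p4
p4 | ___1[_]2_   read _ → write 2, move left, go to p4
p4 | ___[1]22_   read 1 → write 2, move left, go to p2
p2 | __[_]222_   read _ → write _, move left, go to p1
p1 | _[_]_222_   read _ → write 2, move right, go to p4
p4 | _2[_]222_   read _ → write 2, move left, go to p4
p4 | _[2]2222_   read 2 → write 2, move left, go to p0
p0 | [_]22222_   read _ → write 1, move right, go to p0
p0 | 1[2]2222_   read 2 → write _, move right, go to p4
p4 | 1_[2]222_   read 2 → write 2, move left, go to p0
p0 | 1[_]2222_   read _ → write 1, move right, go to p0
p0 | 11[2]222_   read 2 → write _, move right, go to p4
p4 | 11_[2]22_   read 2 → write 2, move left, go to p0
p0 | 11[_]222_   read _ → write 1, move right, go to p0
p0 | 111[2]22_   read 2 → write _, move right, go to p4
p4 | 111_[2]2_   read 2 → write 2, move left, go to p0
p0 | 111[_]22_   read _ → write 1, move right, go to p0
p0 | 1111[2]2_   read 2 → write _, move right, go to p4
p4 | 1111_[2]_   read 2 → write 2, move left, go to p0
p0 | 1111[_]2_   read _ → write 1, move right, go to p0
p0 | 11111[2]_   read 2 → write _, move right, go to p4
p4 | 11111_[_]   read _ → write 2, move left, go to p4
p4 | 11111[_]2   read _ → write 2, move left, go to p4
p4 | 1111[1]22   read 1 → write 2, move left, go to p2
p2 | 111[1]222   read 1 → write 1, move right, go to p3
p3 | 1111[2]22   read 2 → write 2, move right, go to p1
p1 | 11112[2]2
The non-blank tape span at halt is 1111222.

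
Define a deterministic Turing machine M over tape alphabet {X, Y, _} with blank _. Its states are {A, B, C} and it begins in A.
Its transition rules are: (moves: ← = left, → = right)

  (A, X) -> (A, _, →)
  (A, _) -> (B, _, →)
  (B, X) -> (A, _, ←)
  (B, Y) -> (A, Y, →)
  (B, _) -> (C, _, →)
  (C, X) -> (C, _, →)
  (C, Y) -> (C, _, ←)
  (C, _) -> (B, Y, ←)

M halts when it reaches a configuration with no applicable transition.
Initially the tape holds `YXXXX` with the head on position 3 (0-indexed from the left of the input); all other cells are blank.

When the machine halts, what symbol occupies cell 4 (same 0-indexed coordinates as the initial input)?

A | YXX[X]X___   read X → write _, move →, go to A
A | YXX_[X]___   read X → write _, move →, go to A
A | YXX__[_]__   read _ → write _, move →, go to B
B | YXX___[_]_   read _ → write _, move →, go to C
C | YXX____[_]   read _ → write Y, move ←, go to B
B | YXX___[_]Y   read _ → write _, move →, go to C
C | YXX____[Y]   read Y → write _, move ←, go to C
C | YXX___[_]_   read _ → write Y, move ←, go to B
B | YXX__[_]Y_   read _ → write _, move →, go to C
C | YXX___[Y]_   read Y → write _, move ←, go to C
C | YXX__[_]__   read _ → write Y, move ←, go to B
B | YXX_[_]Y__   read _ → write _, move →, go to C
C | YXX__[Y]__   read Y → write _, move ←, go to C
C | YXX_[_]___   read _ → write Y, move ←, go to B
B | YXX[_]Y___   read _ → write _, move →, go to C
C | YXX_[Y]___   read Y → write _, move ←, go to C
C | YXX[_]____   read _ → write Y, move ←, go to B
B | YX[X]Y____   read X → write _, move ←, go to A
A | Y[X]_Y____   read X → write _, move →, go to A
A | Y_[_]Y____   read _ → write _, move →, go to B
B | Y__[Y]____   read Y → write Y, move →, go to A
A | Y__Y[_]___   read _ → write _, move →, go to B
B | Y__Y_[_]__   read _ → write _, move →, go to C
C | Y__Y__[_]_   read _ → write Y, move ←, go to B
B | Y__Y_[_]Y_   read _ → write _, move →, go to C
C | Y__Y__[Y]_   read Y → write _, move ←, go to C
C | Y__Y_[_]__   read _ → write Y, move ←, go to B
B | Y__Y[_]Y__   read _ → write _, move →, go to C
C | Y__Y_[Y]__   read Y → write _, move ←, go to C
C | Y__Y[_]___   read _ → write Y, move ←, go to B
B | Y__[Y]Y___   read Y → write Y, move →, go to A
A | Y__Y[Y]___
Cell 4 holds Y when M halts.

Y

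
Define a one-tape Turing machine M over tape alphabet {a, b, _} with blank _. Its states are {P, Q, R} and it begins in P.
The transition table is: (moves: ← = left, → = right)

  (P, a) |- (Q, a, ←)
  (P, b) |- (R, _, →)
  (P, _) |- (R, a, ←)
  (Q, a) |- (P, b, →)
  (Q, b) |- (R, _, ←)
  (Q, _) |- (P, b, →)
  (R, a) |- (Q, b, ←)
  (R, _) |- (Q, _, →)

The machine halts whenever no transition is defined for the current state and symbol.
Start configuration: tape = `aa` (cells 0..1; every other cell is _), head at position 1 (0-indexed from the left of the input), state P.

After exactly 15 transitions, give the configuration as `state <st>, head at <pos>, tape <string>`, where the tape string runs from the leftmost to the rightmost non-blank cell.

P | _a[a]   read a → write a, move ←, go to Q
Q | _[a]a   read a → write b, move →, go to P
P | _b[a]   read a → write a, move ←, go to Q
Q | _[b]a   read b → write _, move ←, go to R
R | [_]_a   read _ → write _, move →, go to Q
Q | _[_]a   read _ → write b, move →, go to P
P | _b[a]   read a → write a, move ←, go to Q
Q | _[b]a   read b → write _, move ←, go to R
R | [_]_a   read _ → write _, move →, go to Q
Q | _[_]a   read _ → write b, move →, go to P
P | _b[a]   read a → write a, move ←, go to Q
Q | _[b]a   read b → write _, move ←, go to R
R | [_]_a   read _ → write _, move →, go to Q
Q | _[_]a   read _ → write b, move →, go to P
P | _b[a]   read a → write a, move ←, go to Q
Q | _[b]a
After 15 steps: state Q, head at 0, tape ba.

state Q, head at 0, tape ba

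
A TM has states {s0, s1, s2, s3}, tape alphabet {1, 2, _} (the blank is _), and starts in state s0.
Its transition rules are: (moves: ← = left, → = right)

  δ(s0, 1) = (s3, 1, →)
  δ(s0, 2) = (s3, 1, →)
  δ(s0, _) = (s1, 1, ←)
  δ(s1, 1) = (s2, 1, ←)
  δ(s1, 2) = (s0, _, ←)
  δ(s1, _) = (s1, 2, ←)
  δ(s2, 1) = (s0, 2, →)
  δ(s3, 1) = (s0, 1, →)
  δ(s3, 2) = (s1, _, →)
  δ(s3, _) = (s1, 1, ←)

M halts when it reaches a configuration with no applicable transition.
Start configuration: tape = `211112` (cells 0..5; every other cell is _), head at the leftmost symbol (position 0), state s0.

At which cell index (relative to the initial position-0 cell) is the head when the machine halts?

s0 | [2]11112_   read 2 → write 1, move →, go to s3
s3 | 1[1]1112_   read 1 → write 1, move →, go to s0
s0 | 11[1]112_   read 1 → write 1, move →, go to s3
s3 | 111[1]12_   read 1 → write 1, move →, go to s0
s0 | 1111[1]2_   read 1 → write 1, move →, go to s3
s3 | 11111[2]_   read 2 → write _, move →, go to s1
s1 | 11111_[_]   read _ → write 2, move ←, go to s1
s1 | 11111[_]2   read _ → write 2, move ←, go to s1
s1 | 1111[1]22   read 1 → write 1, move ←, go to s2
s2 | 111[1]122   read 1 → write 2, move →, go to s0
s0 | 1112[1]22   read 1 → write 1, move →, go to s3
s3 | 11121[2]2   read 2 → write _, move →, go to s1
s1 | 11121_[2]   read 2 → write _, move ←, go to s0
s0 | 11121[_]_   read _ → write 1, move ←, go to s1
s1 | 1112[1]1_   read 1 → write 1, move ←, go to s2
s2 | 111[2]11_
At halt the head is at cell 3.

3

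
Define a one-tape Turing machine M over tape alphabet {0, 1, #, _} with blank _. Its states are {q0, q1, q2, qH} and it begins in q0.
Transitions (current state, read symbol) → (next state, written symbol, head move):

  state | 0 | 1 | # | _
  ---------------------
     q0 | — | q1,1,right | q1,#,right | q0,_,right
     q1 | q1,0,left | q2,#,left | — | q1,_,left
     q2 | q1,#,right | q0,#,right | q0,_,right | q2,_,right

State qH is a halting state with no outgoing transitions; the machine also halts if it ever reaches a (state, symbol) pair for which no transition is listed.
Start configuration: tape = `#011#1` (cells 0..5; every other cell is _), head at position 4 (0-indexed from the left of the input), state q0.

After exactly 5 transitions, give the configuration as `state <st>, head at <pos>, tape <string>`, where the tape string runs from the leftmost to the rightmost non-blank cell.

state q1, head at 5, tape #011_#

state=q0 head=4 tape=#011[#]1_   (q0,#)→(q1,#,right)
state=q1 head=5 tape=#011#[1]_   (q1,1)→(q2,#,left)
state=q2 head=4 tape=#011[#]#_   (q2,#)→(q0,_,right)
state=q0 head=5 tape=#011_[#]_   (q0,#)→(q1,#,right)
state=q1 head=6 tape=#011_#[_]   (q1,_)→(q1,_,left)
state=q1 head=5 tape=#011_[#]_
After 5 steps: state q1, head at 5, tape #011_#.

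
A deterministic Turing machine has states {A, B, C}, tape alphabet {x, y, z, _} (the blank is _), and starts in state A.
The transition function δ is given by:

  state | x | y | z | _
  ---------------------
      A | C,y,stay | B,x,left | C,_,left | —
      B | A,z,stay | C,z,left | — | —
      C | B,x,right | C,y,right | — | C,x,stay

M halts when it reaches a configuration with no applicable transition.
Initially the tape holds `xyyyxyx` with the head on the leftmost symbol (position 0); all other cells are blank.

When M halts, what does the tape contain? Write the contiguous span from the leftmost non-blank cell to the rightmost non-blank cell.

yyyyxzx

state=A head=0 tape=[x]yyyxyx   (A,x)→(C,y,stay)
state=C head=0 tape=[y]yyyxyx   (C,y)→(C,y,right)
state=C head=1 tape=y[y]yyxyx   (C,y)→(C,y,right)
state=C head=2 tape=yy[y]yxyx   (C,y)→(C,y,right)
state=C head=3 tape=yyy[y]xyx   (C,y)→(C,y,right)
state=C head=4 tape=yyyy[x]yx   (C,x)→(B,x,right)
state=B head=5 tape=yyyyx[y]x   (B,y)→(C,z,left)
state=C head=4 tape=yyyy[x]zx   (C,x)→(B,x,right)
state=B head=5 tape=yyyyx[z]x
The non-blank tape span at halt is yyyyxzx.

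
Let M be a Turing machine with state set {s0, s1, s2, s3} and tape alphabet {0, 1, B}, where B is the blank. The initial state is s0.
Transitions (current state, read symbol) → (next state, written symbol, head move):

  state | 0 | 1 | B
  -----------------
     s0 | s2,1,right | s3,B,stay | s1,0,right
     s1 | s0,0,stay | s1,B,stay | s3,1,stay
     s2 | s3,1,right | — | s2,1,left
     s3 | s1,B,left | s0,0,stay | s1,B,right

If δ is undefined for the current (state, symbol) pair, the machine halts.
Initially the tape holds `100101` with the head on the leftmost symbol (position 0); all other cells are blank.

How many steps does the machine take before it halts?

11

state=s0 head=0 tape=[1]00101B   (s0,1)→(s3,B,stay)
state=s3 head=0 tape=[B]00101B   (s3,B)→(s1,B,right)
state=s1 head=1 tape=B[0]0101B   (s1,0)→(s0,0,stay)
state=s0 head=1 tape=B[0]0101B   (s0,0)→(s2,1,right)
state=s2 head=2 tape=B1[0]101B   (s2,0)→(s3,1,right)
state=s3 head=3 tape=B11[1]01B   (s3,1)→(s0,0,stay)
state=s0 head=3 tape=B11[0]01B   (s0,0)→(s2,1,right)
state=s2 head=4 tape=B111[0]1B   (s2,0)→(s3,1,right)
state=s3 head=5 tape=B1111[1]B   (s3,1)→(s0,0,stay)
state=s0 head=5 tape=B1111[0]B   (s0,0)→(s2,1,right)
state=s2 head=6 tape=B11111[B]   (s2,B)→(s2,1,left)
state=s2 head=5 tape=B1111[1]1
M halts after 11 transitions.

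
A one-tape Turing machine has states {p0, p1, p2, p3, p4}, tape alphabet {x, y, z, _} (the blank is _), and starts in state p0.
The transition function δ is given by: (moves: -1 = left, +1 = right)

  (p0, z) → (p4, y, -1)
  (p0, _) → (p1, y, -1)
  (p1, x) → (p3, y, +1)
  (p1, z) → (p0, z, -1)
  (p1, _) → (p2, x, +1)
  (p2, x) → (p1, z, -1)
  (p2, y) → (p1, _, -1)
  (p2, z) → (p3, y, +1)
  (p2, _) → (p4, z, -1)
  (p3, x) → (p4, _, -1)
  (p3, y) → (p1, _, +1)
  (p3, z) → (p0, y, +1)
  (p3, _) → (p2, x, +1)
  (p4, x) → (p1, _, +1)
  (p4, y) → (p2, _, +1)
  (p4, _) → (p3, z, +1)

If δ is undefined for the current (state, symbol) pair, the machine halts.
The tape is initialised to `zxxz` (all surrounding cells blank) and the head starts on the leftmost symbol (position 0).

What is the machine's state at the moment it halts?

p1

p0 | ___[z]xxz   read z → write y, move -1, go to p4
p4 | __[_]yxxz   read _ → write z, move +1, go to p3
p3 | __z[y]xxz   read y → write _, move +1, go to p1
p1 | __z_[x]xz   read x → write y, move +1, go to p3
p3 | __z_y[x]z   read x → write _, move -1, go to p4
p4 | __z_[y]_z   read y → write _, move +1, go to p2
p2 | __z__[_]z   read _ → write z, move -1, go to p4
p4 | __z_[_]zz   read _ → write z, move +1, go to p3
p3 | __z_z[z]z   read z → write y, move +1, go to p0
p0 | __z_zy[z]   read z → write y, move -1, go to p4
p4 | __z_z[y]y   read y → write _, move +1, go to p2
p2 | __z_z_[y]   read y → write _, move -1, go to p1
p1 | __z_z[_]_   read _ → write x, move +1, go to p2
p2 | __z_zx[_]   read _ → write z, move -1, go to p4
p4 | __z_z[x]z   read x → write _, move +1, go to p1
p1 | __z_z_[z]   read z → write z, move -1, go to p0
p0 | __z_z[_]z   read _ → write y, move -1, go to p1
p1 | __z_[z]yz   read z → write z, move -1, go to p0
p0 | __z[_]zyz   read _ → write y, move -1, go to p1
p1 | __[z]yzyz   read z → write z, move -1, go to p0
p0 | _[_]zyzyz   read _ → write y, move -1, go to p1
p1 | [_]yzyzyz   read _ → write x, move +1, go to p2
p2 | x[y]zyzyz   read y → write _, move -1, go to p1
p1 | [x]_zyzyz   read x → write y, move +1, go to p3
p3 | y[_]zyzyz   read _ → write x, move +1, go to p2
p2 | yx[z]yzyz   read z → write y, move +1, go to p3
p3 | yxy[y]zyz   read y → write _, move +1, go to p1
p1 | yxy_[z]yz   read z → write z, move -1, go to p0
p0 | yxy[_]zyz   read _ → write y, move -1, go to p1
p1 | yx[y]yzyz
No transition is defined for (p1, y); M halts in state p1.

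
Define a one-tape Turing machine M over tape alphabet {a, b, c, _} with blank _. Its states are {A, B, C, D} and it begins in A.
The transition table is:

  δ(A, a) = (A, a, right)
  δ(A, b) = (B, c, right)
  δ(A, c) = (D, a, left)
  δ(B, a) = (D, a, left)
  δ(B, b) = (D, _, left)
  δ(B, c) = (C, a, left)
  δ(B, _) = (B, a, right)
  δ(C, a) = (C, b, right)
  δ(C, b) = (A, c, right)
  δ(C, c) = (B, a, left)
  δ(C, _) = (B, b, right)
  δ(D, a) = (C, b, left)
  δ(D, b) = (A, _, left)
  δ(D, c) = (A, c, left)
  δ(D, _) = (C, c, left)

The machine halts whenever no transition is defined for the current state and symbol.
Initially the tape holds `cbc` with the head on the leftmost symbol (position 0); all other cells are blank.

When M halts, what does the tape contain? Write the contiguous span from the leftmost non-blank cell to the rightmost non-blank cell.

abaaa

A | _____[c]bc   read c → write a, move left, go to D
D | ____[_]abc   read _ → write c, move left, go to C
C | ___[_]cabc   read _ → write b, move right, go to B
B | ___b[c]abc   read c → write a, move left, go to C
C | ___[b]aabc   read b → write c, move right, go to A
A | ___c[a]abc   read a → write a, move right, go to A
A | ___ca[a]bc   read a → write a, move right, go to A
A | ___caa[b]c   read b → write c, move right, go to B
B | ___caac[c]   read c → write a, move left, go to C
C | ___caa[c]a   read c → write a, move left, go to B
B | ___ca[a]aa   read a → write a, move left, go to D
D | ___c[a]aaa   read a → write b, move left, go to C
C | ___[c]baaa   read c → write a, move left, go to B
B | __[_]abaaa   read _ → write a, move right, go to B
B | __a[a]baaa   read a → write a, move left, go to D
D | __[a]abaaa   read a → write b, move left, go to C
C | _[_]babaaa   read _ → write b, move right, go to B
B | _b[b]abaaa   read b → write _, move left, go to D
D | _[b]_abaaa   read b → write _, move left, go to A
A | [_]__abaaa
The non-blank tape span at halt is abaaa.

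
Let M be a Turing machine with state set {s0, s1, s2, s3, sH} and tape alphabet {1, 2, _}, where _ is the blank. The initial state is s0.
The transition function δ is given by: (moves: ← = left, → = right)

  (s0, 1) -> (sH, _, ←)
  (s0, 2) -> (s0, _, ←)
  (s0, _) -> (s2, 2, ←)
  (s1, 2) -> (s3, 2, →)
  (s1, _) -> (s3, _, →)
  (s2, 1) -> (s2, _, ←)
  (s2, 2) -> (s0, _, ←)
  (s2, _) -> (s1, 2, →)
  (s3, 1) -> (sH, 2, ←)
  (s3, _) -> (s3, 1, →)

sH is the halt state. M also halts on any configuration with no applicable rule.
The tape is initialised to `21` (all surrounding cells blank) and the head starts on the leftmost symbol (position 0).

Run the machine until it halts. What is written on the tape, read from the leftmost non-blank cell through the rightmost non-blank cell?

2212

s0 | __[2]1   read 2 → write _, move ←, go to s0
s0 | _[_]_1   read _ → write 2, move ←, go to s2
s2 | [_]2_1   read _ → write 2, move →, go to s1
s1 | 2[2]_1   read 2 → write 2, move →, go to s3
s3 | 22[_]1   read _ → write 1, move →, go to s3
s3 | 221[1]   read 1 → write 2, move ←, go to sH
sH | 22[1]2
The non-blank tape span at halt is 2212.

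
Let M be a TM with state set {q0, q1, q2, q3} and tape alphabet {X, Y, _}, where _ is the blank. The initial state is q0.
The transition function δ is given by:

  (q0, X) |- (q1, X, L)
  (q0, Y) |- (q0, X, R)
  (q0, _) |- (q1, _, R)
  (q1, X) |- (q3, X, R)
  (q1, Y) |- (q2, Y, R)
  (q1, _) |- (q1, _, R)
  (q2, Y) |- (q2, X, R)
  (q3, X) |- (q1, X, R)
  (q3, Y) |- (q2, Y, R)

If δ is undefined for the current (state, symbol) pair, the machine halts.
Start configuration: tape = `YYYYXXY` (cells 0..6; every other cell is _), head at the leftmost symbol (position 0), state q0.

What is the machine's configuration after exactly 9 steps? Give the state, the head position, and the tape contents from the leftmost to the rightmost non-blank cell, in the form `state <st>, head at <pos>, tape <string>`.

state q2, head at 7, tape XXXXXXY

state=q0 head=0 tape=[Y]YYYXXY_   (q0,Y)→(q0,X,R)
state=q0 head=1 tape=X[Y]YYXXY_   (q0,Y)→(q0,X,R)
state=q0 head=2 tape=XX[Y]YXXY_   (q0,Y)→(q0,X,R)
state=q0 head=3 tape=XXX[Y]XXY_   (q0,Y)→(q0,X,R)
state=q0 head=4 tape=XXXX[X]XY_   (q0,X)→(q1,X,L)
state=q1 head=3 tape=XXX[X]XXY_   (q1,X)→(q3,X,R)
state=q3 head=4 tape=XXXX[X]XY_   (q3,X)→(q1,X,R)
state=q1 head=5 tape=XXXXX[X]Y_   (q1,X)→(q3,X,R)
state=q3 head=6 tape=XXXXXX[Y]_   (q3,Y)→(q2,Y,R)
state=q2 head=7 tape=XXXXXXY[_]
After 9 steps: state q2, head at 7, tape XXXXXXY.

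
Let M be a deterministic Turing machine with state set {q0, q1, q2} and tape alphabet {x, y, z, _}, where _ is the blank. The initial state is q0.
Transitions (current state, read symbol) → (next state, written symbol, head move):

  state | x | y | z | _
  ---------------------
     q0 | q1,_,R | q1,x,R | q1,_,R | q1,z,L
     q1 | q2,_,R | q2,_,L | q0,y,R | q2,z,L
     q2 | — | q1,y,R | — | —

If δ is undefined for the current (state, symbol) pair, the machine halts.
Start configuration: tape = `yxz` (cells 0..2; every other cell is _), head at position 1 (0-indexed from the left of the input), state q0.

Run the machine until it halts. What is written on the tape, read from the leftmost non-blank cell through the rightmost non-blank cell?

y__z

q0 | y[x]z_   read x → write _, move R, go to q1
q1 | y_[z]_   read z → write y, move R, go to q0
q0 | y_y[_]   read _ → write z, move L, go to q1
q1 | y_[y]z   read y → write _, move L, go to q2
q2 | y[_]_z
The non-blank tape span at halt is y__z.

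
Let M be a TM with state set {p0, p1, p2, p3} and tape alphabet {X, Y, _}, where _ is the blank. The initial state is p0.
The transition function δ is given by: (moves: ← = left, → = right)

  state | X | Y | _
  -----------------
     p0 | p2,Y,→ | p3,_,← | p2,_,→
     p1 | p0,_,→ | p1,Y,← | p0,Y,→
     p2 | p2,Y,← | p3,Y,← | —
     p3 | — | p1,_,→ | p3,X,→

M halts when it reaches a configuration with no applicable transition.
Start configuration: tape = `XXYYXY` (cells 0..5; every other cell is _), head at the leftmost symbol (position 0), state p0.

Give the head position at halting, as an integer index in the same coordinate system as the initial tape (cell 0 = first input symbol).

p0 | _[X]XYYXY__   read X → write Y, move →, go to p2
p2 | _Y[X]YYXY__   read X → write Y, move ←, go to p2
p2 | _[Y]YYYXY__   read Y → write Y, move ←, go to p3
p3 | [_]YYYYXY__   read _ → write X, move →, go to p3
p3 | X[Y]YYYXY__   read Y → write _, move →, go to p1
p1 | X_[Y]YYXY__   read Y → write Y, move ←, go to p1
p1 | X[_]YYYXY__   read _ → write Y, move →, go to p0
p0 | XY[Y]YYXY__   read Y → write _, move ←, go to p3
p3 | X[Y]_YYXY__   read Y → write _, move →, go to p1
p1 | X_[_]YYXY__   read _ → write Y, move →, go to p0
p0 | X_Y[Y]YXY__   read Y → write _, move ←, go to p3
p3 | X_[Y]_YXY__   read Y → write _, move →, go to p1
p1 | X__[_]YXY__   read _ → write Y, move →, go to p0
p0 | X__Y[Y]XY__   read Y → write _, move ←, go to p3
p3 | X__[Y]_XY__   read Y → write _, move →, go to p1
p1 | X___[_]XY__   read _ → write Y, move →, go to p0
p0 | X___Y[X]Y__   read X → write Y, move →, go to p2
p2 | X___YY[Y]__   read Y → write Y, move ←, go to p3
p3 | X___Y[Y]Y__   read Y → write _, move →, go to p1
p1 | X___Y_[Y]__   read Y → write Y, move ←, go to p1
p1 | X___Y[_]Y__   read _ → write Y, move →, go to p0
p0 | X___YY[Y]__   read Y → write _, move ←, go to p3
p3 | X___Y[Y]___   read Y → write _, move →, go to p1
p1 | X___Y_[_]__   read _ → write Y, move →, go to p0
p0 | X___Y_Y[_]_   read _ → write _, move →, go to p2
p2 | X___Y_Y_[_]
At halt the head is at cell 7.

7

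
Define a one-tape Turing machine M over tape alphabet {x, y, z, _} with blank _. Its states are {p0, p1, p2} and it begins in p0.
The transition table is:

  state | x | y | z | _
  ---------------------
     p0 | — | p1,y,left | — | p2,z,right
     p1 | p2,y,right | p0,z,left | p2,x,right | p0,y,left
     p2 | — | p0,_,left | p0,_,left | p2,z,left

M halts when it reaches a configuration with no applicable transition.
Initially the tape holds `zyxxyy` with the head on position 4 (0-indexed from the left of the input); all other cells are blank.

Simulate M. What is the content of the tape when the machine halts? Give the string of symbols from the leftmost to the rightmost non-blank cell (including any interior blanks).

p0 | zyxx[y]y   read y → write y, move left, go to p1
p1 | zyx[x]yy   read x → write y, move right, go to p2
p2 | zyxy[y]y   read y → write _, move left, go to p0
p0 | zyx[y]_y   read y → write y, move left, go to p1
p1 | zy[x]y_y   read x → write y, move right, go to p2
p2 | zyy[y]_y   read y → write _, move left, go to p0
p0 | zy[y]__y   read y → write y, move left, go to p1
p1 | z[y]y__y   read y → write z, move left, go to p0
p0 | [z]zy__y
The non-blank tape span at halt is zzy__y.

zzy__y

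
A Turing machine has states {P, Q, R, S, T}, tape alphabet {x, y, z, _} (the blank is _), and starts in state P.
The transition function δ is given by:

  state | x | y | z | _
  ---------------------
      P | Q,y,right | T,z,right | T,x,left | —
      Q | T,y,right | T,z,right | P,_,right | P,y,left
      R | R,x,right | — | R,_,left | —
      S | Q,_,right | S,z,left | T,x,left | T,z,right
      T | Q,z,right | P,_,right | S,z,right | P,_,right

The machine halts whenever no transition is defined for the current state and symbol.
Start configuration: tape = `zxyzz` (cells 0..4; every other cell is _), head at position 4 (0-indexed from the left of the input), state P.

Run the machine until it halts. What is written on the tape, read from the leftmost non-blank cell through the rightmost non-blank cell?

zxyz_y

P | zxyz[z]_   read z → write x, move left, go to T
T | zxy[z]x_   read z → write z, move right, go to S
S | zxyz[x]_   read x → write _, move right, go to Q
Q | zxyz_[_]   read _ → write y, move left, go to P
P | zxyz[_]y
The non-blank tape span at halt is zxyz_y.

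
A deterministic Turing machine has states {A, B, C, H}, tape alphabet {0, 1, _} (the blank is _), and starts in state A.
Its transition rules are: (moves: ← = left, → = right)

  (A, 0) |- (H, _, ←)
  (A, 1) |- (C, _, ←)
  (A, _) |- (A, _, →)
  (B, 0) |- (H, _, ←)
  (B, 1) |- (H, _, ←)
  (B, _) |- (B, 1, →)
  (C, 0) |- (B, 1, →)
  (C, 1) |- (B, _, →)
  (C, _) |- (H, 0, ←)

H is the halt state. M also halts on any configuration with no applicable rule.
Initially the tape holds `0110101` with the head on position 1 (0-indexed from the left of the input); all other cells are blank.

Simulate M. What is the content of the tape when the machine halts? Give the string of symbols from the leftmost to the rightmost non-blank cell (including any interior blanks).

11_0101

state=A head=1 tape=0[1]10101   (A,1)→(C,_,←)
state=C head=0 tape=[0]_10101   (C,0)→(B,1,→)
state=B head=1 tape=1[_]10101   (B,_)→(B,1,→)
state=B head=2 tape=11[1]0101   (B,1)→(H,_,←)
state=H head=1 tape=1[1]_0101
The non-blank tape span at halt is 11_0101.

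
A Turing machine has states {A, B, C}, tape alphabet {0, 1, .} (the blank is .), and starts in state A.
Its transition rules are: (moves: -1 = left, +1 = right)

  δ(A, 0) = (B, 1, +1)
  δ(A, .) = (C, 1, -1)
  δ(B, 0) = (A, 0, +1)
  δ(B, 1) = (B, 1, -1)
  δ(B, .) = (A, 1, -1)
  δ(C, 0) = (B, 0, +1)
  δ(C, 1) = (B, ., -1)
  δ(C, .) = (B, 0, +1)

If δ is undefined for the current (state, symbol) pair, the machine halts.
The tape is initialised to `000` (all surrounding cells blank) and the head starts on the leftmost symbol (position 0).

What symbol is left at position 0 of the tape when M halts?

A | [0]00.   read 0 → write 1, move +1, go to B
B | 1[0]0.   read 0 → write 0, move +1, go to A
A | 10[0].   read 0 → write 1, move +1, go to B
B | 101[.]   read . → write 1, move -1, go to A
A | 10[1]1
Cell 0 holds 1 when M halts.

1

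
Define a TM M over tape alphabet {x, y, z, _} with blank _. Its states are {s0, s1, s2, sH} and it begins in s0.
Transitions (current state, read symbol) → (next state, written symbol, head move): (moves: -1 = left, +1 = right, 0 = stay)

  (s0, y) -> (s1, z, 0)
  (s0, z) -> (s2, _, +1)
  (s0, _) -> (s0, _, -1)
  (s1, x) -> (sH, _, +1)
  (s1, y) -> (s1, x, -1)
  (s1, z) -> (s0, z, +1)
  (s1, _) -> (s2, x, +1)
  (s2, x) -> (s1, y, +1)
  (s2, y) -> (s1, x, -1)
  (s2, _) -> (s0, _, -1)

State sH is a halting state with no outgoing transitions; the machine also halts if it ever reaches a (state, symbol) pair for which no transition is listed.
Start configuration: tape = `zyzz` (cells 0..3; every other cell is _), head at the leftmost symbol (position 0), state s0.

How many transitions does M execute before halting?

s0 | [z]yzz_   read z → write _, move +1, go to s2
s2 | _[y]zz_   read y → write x, move -1, go to s1
s1 | [_]xzz_   read _ → write x, move +1, go to s2
s2 | x[x]zz_   read x → write y, move +1, go to s1
s1 | xy[z]z_   read z → write z, move +1, go to s0
s0 | xyz[z]_   read z → write _, move +1, go to s2
s2 | xyz_[_]   read _ → write _, move -1, go to s0
s0 | xyz[_]_   read _ → write _, move -1, go to s0
s0 | xy[z]__   read z → write _, move +1, go to s2
s2 | xy_[_]_   read _ → write _, move -1, go to s0
s0 | xy[_]__   read _ → write _, move -1, go to s0
s0 | x[y]___   read y → write z, move 0, go to s1
s1 | x[z]___   read z → write z, move +1, go to s0
s0 | xz[_]__   read _ → write _, move -1, go to s0
s0 | x[z]___   read z → write _, move +1, go to s2
s2 | x_[_]__   read _ → write _, move -1, go to s0
s0 | x[_]___   read _ → write _, move -1, go to s0
s0 | [x]____
M halts after 17 transitions.

17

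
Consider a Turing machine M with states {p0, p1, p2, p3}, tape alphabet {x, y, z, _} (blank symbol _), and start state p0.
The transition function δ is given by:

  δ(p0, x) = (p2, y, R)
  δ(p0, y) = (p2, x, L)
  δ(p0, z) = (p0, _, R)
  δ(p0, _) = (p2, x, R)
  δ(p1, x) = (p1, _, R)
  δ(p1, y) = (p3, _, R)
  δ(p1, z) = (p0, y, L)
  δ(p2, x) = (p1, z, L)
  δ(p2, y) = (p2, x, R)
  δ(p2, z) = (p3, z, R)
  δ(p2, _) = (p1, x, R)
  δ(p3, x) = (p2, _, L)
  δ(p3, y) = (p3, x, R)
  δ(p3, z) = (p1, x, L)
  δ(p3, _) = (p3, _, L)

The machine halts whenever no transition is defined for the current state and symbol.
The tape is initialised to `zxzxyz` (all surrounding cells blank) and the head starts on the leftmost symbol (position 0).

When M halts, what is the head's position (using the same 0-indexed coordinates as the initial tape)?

2

p0 | [z]xzxyz   read z → write _, move R, go to p0
p0 | _[x]zxyz   read x → write y, move R, go to p2
p2 | _y[z]xyz   read z → write z, move R, go to p3
p3 | _yz[x]yz   read x → write _, move L, go to p2
p2 | _y[z]_yz   read z → write z, move R, go to p3
p3 | _yz[_]yz   read _ → write _, move L, go to p3
p3 | _y[z]_yz   read z → write x, move L, go to p1
p1 | _[y]x_yz   read y → write _, move R, go to p3
p3 | __[x]_yz   read x → write _, move L, go to p2
p2 | _[_]__yz   read _ → write x, move R, go to p1
p1 | _x[_]_yz
At halt the head is at cell 2.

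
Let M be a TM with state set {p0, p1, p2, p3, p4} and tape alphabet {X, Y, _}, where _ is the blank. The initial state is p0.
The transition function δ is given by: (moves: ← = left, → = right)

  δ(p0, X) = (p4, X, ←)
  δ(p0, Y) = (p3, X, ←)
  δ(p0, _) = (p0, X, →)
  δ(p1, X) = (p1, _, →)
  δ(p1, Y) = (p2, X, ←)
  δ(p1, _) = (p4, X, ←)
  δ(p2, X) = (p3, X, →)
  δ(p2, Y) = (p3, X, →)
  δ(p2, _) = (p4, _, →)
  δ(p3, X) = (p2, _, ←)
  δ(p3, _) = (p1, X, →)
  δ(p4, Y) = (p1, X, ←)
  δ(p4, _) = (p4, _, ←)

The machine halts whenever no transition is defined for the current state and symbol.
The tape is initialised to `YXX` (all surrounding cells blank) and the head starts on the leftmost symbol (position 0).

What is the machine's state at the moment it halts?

p4

state=p0 head=0 tape=_[Y]XX_   (p0,Y)→(p3,X,←)
state=p3 head=-1 tape=[_]XXX_   (p3,_)→(p1,X,→)
state=p1 head=0 tape=X[X]XX_   (p1,X)→(p1,_,→)
state=p1 head=1 tape=X_[X]X_   (p1,X)→(p1,_,→)
state=p1 head=2 tape=X__[X]_   (p1,X)→(p1,_,→)
state=p1 head=3 tape=X___[_]   (p1,_)→(p4,X,←)
state=p4 head=2 tape=X__[_]X   (p4,_)→(p4,_,←)
state=p4 head=1 tape=X_[_]_X   (p4,_)→(p4,_,←)
state=p4 head=0 tape=X[_]__X   (p4,_)→(p4,_,←)
state=p4 head=-1 tape=[X]___X
No transition is defined for (p4, X); M halts in state p4.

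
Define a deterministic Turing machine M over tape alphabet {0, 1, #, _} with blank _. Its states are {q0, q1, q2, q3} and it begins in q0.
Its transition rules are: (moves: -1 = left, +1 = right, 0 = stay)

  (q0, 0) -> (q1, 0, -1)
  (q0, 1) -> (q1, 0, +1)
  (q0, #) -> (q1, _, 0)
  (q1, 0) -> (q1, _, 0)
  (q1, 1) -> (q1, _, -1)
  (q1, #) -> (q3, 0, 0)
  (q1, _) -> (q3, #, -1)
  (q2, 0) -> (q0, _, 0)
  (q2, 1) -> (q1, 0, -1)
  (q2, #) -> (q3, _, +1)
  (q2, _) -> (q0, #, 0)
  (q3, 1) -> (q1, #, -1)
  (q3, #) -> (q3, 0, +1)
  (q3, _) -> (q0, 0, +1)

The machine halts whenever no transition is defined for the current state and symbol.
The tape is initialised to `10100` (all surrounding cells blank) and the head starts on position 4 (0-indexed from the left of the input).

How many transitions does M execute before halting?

11

state=q0 head=4 tape=__1010[0]   (q0,0)→(q1,0,-1)
state=q1 head=3 tape=__101[0]0   (q1,0)→(q1,_,0)
state=q1 head=3 tape=__101[_]0   (q1,_)→(q3,#,-1)
state=q3 head=2 tape=__10[1]#0   (q3,1)→(q1,#,-1)
state=q1 head=1 tape=__1[0]##0   (q1,0)→(q1,_,0)
state=q1 head=1 tape=__1[_]##0   (q1,_)→(q3,#,-1)
state=q3 head=0 tape=__[1]###0   (q3,1)→(q1,#,-1)
state=q1 head=-1 tape=_[_]####0   (q1,_)→(q3,#,-1)
state=q3 head=-2 tape=[_]#####0   (q3,_)→(q0,0,+1)
state=q0 head=-1 tape=0[#]####0   (q0,#)→(q1,_,0)
state=q1 head=-1 tape=0[_]####0   (q1,_)→(q3,#,-1)
state=q3 head=-2 tape=[0]#####0
M halts after 11 transitions.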